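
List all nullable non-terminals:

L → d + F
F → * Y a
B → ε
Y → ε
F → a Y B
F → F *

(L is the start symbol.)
{ 'B', 'Y' }

A non-terminal is nullable if it can derive ε (the empty string): either it has an ε-production, or it has a production whose right-hand side consists entirely of nullable non-terminals.

ε-productions: B → ε, Y → ε
So B, Y are immediately nullable.
No further non-terminal can be added: every production for the remaining non-terminals contains a terminal or a non-nullable non-terminal.
Nullable = { 'B', 'Y' }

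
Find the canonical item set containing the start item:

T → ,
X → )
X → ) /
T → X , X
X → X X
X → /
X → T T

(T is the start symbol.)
First, augment the grammar with T' → T
I₀ = CLOSURE({ [T' → . T] }):
  [T' → . T] has the dot before T: add [T → . ,], [T → . X , X]
  [T → . X , X] has the dot before X: add [X → . )], [X → . ) /], [X → . X X], [X → . /], [X → . T T]
No further items can be added.

I₀ = { [T → . ,], [T → . X , X], [T' → . T], [X → . ) /], [X → . )], [X → . /], [X → . T T], [X → . X X] }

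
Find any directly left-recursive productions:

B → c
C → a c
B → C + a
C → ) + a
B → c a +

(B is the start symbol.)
No direct left recursion

Direct left recursion occurs when N → N α for some non-terminal N (the right-hand side begins with the left-hand side itself).

B → c: starts with c
C → a c: starts with a
B → C + a: starts with C
C → ) + a: starts with ')'
B → c a +: starts with c

No direct left recursion found.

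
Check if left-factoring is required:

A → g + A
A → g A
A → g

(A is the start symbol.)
Left-factoring is needed when two productions for the same non-terminal
share a common prefix on the right-hand side.

Productions for A:
  A → g + A
  A → g A
  A → g

Found common prefix 'g' in productions for A

Answer: Yes, A has productions with common prefix 'g'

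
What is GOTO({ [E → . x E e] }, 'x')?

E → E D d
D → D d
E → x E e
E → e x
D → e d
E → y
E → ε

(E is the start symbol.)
GOTO(I, 'x') = CLOSURE({ [A → αX.β] : [A → α.Xβ] ∈ I, X = 'x' })

Items with dot before 'x', with the dot advanced:
  [E → . x E e] → [E → x . E e]
Closure of the advanced items:
  [E → x . E e] has the dot before E: add [E → . E D d], [E → . x E e], [E → . e x], [E → . y], [E → .]

GOTO = { [E → . E D d], [E → . e x], [E → . x E e], [E → . y], [E → .], [E → x . E e] }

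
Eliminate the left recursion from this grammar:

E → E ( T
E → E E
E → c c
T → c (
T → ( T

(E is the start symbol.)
E → c c E'
E' → ( T E'
E' → E E'
E' → ε
T → c (
T → ( T

E is directly left-recursive. The standard transformation for
  A → A α₁ | ... | A α_m | β₁ | ... | β_n
is
  A  → β₁ A' | ... | β_n A'
  A' → α₁ A' | ... | α_m A' | ε

E → c c becomes E → c c E'
E → E ( T becomes E' → ( T E'
E → E E becomes E' → E E'
Add E' → ε

Productions for other non-terminals are unchanged:
  T → c (
  T → ( T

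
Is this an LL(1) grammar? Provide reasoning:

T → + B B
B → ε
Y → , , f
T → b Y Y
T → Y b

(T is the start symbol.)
Yes, the grammar is LL(1).

Relevant sets:
  FIRST(Y) = { ',' }

For T:
  PREDICT(T → '+' B B) = { '+' }
  PREDICT(T → b Y Y) = { 'b' }
  PREDICT(T → Y b) = { ',' }
B, Y have a single production, so nothing to check there.

All predict sets are disjoint. The grammar IS LL(1).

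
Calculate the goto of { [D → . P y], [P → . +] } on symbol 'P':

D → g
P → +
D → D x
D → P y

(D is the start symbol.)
GOTO(I, 'P') = CLOSURE({ [A → αX.β] : [A → α.Xβ] ∈ I, X = 'P' })

Items with dot before 'P', with the dot advanced:
  [D → . P y] → [D → P . y]
Closure adds nothing (no advanced item has the dot before a non-terminal).

GOTO = { [D → P . y] }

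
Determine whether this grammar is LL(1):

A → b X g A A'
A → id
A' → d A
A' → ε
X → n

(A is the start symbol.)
Relevant sets:
  FOLLOW(A') = { $, 'd' }

For A:
  PREDICT(A → b X g A A') = { 'b' }
  PREDICT(A → id) = { 'id' }
For A':
  PREDICT(A' → d A) = { 'd' }
  PREDICT(A' → ε) = { $, 'd' }
X has a single production, so nothing to check there.

Conflict found: Predict set conflict for A': { 'd' }
The grammar is NOT LL(1).

Answer: No. Predict set conflict for A': { 'd' }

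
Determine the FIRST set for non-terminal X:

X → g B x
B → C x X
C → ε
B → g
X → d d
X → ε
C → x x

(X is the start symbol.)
To compute FIRST(X), examine every production with X on the left-hand side, reading each right-hand side left to right until a non-nullable symbol is reached.

From X → g B x:
  - g is a terminal: add 'g' and stop
From X → d d:
  - d is a terminal: add 'd' and stop
From X → ε:
  - ε-production, so ε ∈ FIRST(X)

Collecting: FIRST(X) = { 'd', 'g', ε }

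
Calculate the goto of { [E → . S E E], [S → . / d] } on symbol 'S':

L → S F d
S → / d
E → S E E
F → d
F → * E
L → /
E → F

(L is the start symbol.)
{ [E → . F], [E → . S E E], [E → S . E E], [F → . * E], [F → . d], [S → . / d] }

GOTO(I, 'S') = CLOSURE({ [A → αX.β] : [A → α.Xβ] ∈ I, X = 'S' })

Items with dot before 'S', with the dot advanced:
  [E → . S E E] → [E → S . E E]
Closure of the advanced items:
  [E → S . E E] has the dot before E: add [E → . S E E], [E → . F]
  [E → . S E E] has the dot before S: add [S → . / d]
  [E → . F] has the dot before F: add [F → . d], [F → . * E]

GOTO = { [E → . F], [E → . S E E], [E → S . E E], [F → . * E], [F → . d], [S → . / d] }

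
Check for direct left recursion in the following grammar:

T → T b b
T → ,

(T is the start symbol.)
Yes, T is left-recursive

Direct left recursion occurs when N → N α for some non-terminal N (the right-hand side begins with the left-hand side itself).

T → T b b: LEFT RECURSIVE (starts with T)
T → ,: starts with ','

The grammar has direct left recursion on: T.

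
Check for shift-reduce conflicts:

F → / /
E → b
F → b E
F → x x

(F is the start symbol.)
Augment with F' → F and build the canonical LR(0) collection (I0 = CLOSURE({[F' → . F]}), then GOTO on every symbol after a dot until no new states appear). It has 9 states:
  I0: { [F → . / /], [F → . b E], [F → . x x], [F' → . F] }  — shift
  I1: { [F → / . /] }  — shift
  I2: { [F' → F .] }  — accept
  I3: { [E → . b], [F → b . E] }  — shift
  I4: { [F → x . x] }  — shift
  I5: { [F → x x .] }  — reduce
  I6: { [F → b E .] }  — reduce
  I7: { [E → b .] }  — reduce
  I8: { [F → / / .] }  — reduce

No state contains both a complete item and a shift item.

Answer: No shift-reduce conflicts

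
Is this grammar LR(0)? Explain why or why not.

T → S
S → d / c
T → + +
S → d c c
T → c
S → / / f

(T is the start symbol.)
A grammar is LR(0) if no state in the canonical LR(0) collection has:
  - both a shift item (dot before a terminal) and a complete item (shift-reduce conflict), or
  - two or more complete items (reduce-reduce conflict; the accept item [T' → T .] counts as a complete item here).

Augment with T' → T and build the canonical LR(0) collection (I0 = CLOSURE({[T' → . T]}), then GOTO on every symbol after a dot until no new states appear). It has 14 states:
  I0: { [S → . / / f], [S → . d / c], [S → . d c c], [T → . + +], [T → . S], [T → . c], [T' → . T] }  — shift
  I1: { [T → + . +] }  — shift
  I2: { [S → / . / f] }  — shift
  I3: { [T → S .] }  — reduce
  I4: { [T' → T .] }  — accept
  I5: { [T → c .] }  — reduce
  I6: { [S → d . / c], [S → d . c c] }  — shift
  I7: { [S → d / . c] }  — shift
  I8: { [S → d c . c] }  — shift
  I9: { [S → d c c .] }  — reduce
  I10: { [S → d / c .] }  — reduce
  I11: { [S → / / . f] }  — shift
  I12: { [S → / / f .] }  — reduce
  I13: { [T → + + .] }  — reduce

Every state is either a pure shift/goto state or contains exactly one complete item and nothing to shift — no conflicts. The grammar is LR(0).

Answer: Yes, the grammar is LR(0)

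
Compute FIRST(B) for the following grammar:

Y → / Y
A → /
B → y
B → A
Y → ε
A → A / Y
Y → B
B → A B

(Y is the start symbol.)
{ '/', 'y' }

To compute FIRST(B), examine every production with B on the left-hand side, reading each right-hand side left to right until a non-nullable symbol is reached.

FIRST sets of the other non-terminals involved (by the same procedure, iterated to a fixed point):
  FIRST(A) = { '/' }

From B → y:
  - y is a terminal: add 'y' and stop
From B → A:
  - A is a non-terminal: add FIRST(A) \ {ε} = { '/' }
    A is not nullable, so stop
From B → A B:
  - A is a non-terminal: add FIRST(A) \ {ε} = { '/' }
    A is not nullable, so stop

Collecting: FIRST(B) = { '/', 'y' }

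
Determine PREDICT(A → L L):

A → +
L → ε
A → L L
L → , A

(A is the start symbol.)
PREDICT(A → L L) = (FIRST(RHS) \ {ε}) ∪ (FOLLOW(A) if ε ∈ FIRST(RHS), i.e. RHS ⇒* ε)
FIRST(L) = { ',', ε }
FIRST(L L) = { ',', ε }
ε ∈ FIRST(L L) (the right-hand side is nullable), so add FOLLOW(A) = { $, ',' }
PREDICT(A → L L) = { $, ',' }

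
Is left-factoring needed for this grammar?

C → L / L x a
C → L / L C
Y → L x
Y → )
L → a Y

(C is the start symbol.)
Left-factoring is needed when two productions for the same non-terminal
share a common prefix on the right-hand side.

Productions for C:
  C → L / L x a
  C → L / L C
Productions for Y:
  Y → L x
  Y → )

Found common prefix 'L / L' in productions for C

Answer: Yes, C has productions with common prefix 'L / L'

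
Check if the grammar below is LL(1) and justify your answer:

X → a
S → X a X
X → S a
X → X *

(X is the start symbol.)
A grammar is LL(1) if for each non-terminal N with multiple productions, the predict sets of those productions are pairwise disjoint, where PREDICT(N → α) = (FIRST(α) \ {ε}) ∪ (FOLLOW(N) if α ⇒* ε).

Relevant sets:
  FIRST(S) = { 'a' }
  FIRST(X) = { 'a' }

For X:
  PREDICT(X → a) = { 'a' }
  PREDICT(X → S a) = { 'a' }
  PREDICT(X → X '*') = { 'a' }
S has a single production, so nothing to check there.

Conflict found: Predict set conflict for X: { 'a' }
The grammar is NOT LL(1).

Answer: No. Predict set conflict for X: { 'a' }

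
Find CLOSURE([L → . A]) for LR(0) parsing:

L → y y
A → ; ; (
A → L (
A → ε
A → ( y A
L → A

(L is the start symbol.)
{ [A → . ( y A], [A → . ; ; (], [A → . L (], [A → .], [L → . A], [L → . y y] }

Start with: [L → . A]
  [L → . A] has the dot before A: add [A → . ; ; (], [A → . L (], [A → .], [A → . ( y A]
  [A → . L (] has the dot before L: add [L → . y y]
No further items can be added.

CLOSURE = { [A → . ( y A], [A → . ; ; (], [A → . L (], [A → .], [L → . A], [L → . y y] }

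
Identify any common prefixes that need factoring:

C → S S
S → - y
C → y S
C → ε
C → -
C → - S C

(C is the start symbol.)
Left-factoring is needed when two productions for the same non-terminal
share a common prefix on the right-hand side.

Productions for C:
  C → S S
  C → y S
  C → ε
  C → -
  C → - S C

Found common prefix '-' in productions for C

Answer: Yes, C has productions with common prefix '-'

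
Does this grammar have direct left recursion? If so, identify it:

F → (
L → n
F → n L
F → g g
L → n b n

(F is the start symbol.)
No direct left recursion

Direct left recursion occurs when N → N α for some non-terminal N (the right-hand side begins with the left-hand side itself).

F → (: starts with '('
L → n: starts with n
F → n L: starts with n
F → g g: starts with g
L → n b n: starts with n

No direct left recursion found.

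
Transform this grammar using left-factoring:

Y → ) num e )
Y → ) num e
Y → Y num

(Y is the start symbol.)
Y → ) num e Y'
Y' → )
Y' → ε
Y → Y num

Left-factoring transforms A → αβ₁ | αβ₂ into A → αA' and A' → β₁ | β₂
(α is the longest common prefix among the alternatives). Repeat until
no nonterminal has two alternatives with a common prefix.

Round 1: Y has alternatives sharing prefix ') num e'. Introduce Y': Y → ) num e Y'
  Add: Y' → )
  Add: Y' → ε

No remaining common prefixes — done.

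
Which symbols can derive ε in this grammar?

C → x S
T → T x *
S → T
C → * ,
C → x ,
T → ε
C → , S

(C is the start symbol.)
{ 'S', 'T' }

A non-terminal is nullable if it can derive ε (the empty string): either it has an ε-production, or it has a production whose right-hand side consists entirely of nullable non-terminals.

ε-productions: T → ε
So T is immediately nullable.
S → T: every symbol on the right is nullable, so S is nullable too.
No further non-terminal can be added: every production for the remaining non-terminals contains a terminal or a non-nullable non-terminal.
Nullable = { 'S', 'T' }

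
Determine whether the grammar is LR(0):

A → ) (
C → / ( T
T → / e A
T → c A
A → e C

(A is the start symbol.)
A grammar is LR(0) if no state in the canonical LR(0) collection has:
  - both a shift item (dot before a terminal) and a complete item (shift-reduce conflict), or
  - two or more complete items (reduce-reduce conflict; the accept item [A' → A .] counts as a complete item here).

Augment with A' → A and build the canonical LR(0) collection (I0 = CLOSURE({[A' → . A]}), then GOTO on every symbol after a dot until no new states appear). It has 14 states:
  I0: { [A → . ) (], [A → . e C], [A' → . A] }  — shift
  I1: { [A → ) . (] }  — shift
  I2: { [A' → A .] }  — accept
  I3: { [A → e . C], [C → . / ( T] }  — shift
  I4: { [C → / . ( T] }  — shift
  I5: { [A → e C .] }  — reduce
  I6: { [C → / ( . T], [T → . / e A], [T → . c A] }  — shift
  I7: { [T → / . e A] }  — shift
  I8: { [C → / ( T .] }  — reduce
  I9: { [A → . ) (], [A → . e C], [T → c . A] }  — shift
  I10: { [T → c A .] }  — reduce
  I11: { [A → . ) (], [A → . e C], [T → / e . A] }  — shift
  I12: { [T → / e A .] }  — reduce
  I13: { [A → ) ( .] }  — reduce

Every state is either a pure shift/goto state or contains exactly one complete item and nothing to shift — no conflicts. The grammar is LR(0).

Answer: Yes, the grammar is LR(0)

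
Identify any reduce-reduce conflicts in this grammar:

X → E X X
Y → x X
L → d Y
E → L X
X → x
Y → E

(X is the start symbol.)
A reduce-reduce conflict occurs when an LR(0) state has two complete items [A → α .] and [B → β .] — both call for a reduction, and with no lookahead the parser cannot choose between them.

Augment with X' → X and build the canonical LR(0) collection (I0 = CLOSURE({[X' → . X]}), then GOTO on every symbol after a dot until no new states appear). It has 13 states:
  I0: { [E → . L X], [L → . d Y], [X → . E X X], [X → . x], [X' → . X] }  — shift
  I1: { [E → . L X], [L → . d Y], [X → . E X X], [X → . x], [X → E . X X] }  — shift
  I2: { [E → . L X], [E → L . X], [L → . d Y], [X → . E X X], [X → . x] }  — shift
  I3: { [X' → X .] }  — accept
  I4: { [E → . L X], [L → . d Y], [L → d . Y], [Y → . E], [Y → . x X] }  — shift
  I5: { [X → x .] }  — reduce
  I6: { [Y → E .] }  — reduce
  I7: { [L → d Y .] }  — reduce
  I8: { [E → . L X], [L → . d Y], [X → . E X X], [X → . x], [Y → x . X] }  — shift
  I9: { [Y → x X .] }  — reduce
  I10: { [E → L X .] }  — reduce
  I11: { [E → . L X], [L → . d Y], [X → . E X X], [X → . x], [X → E X . X] }  — shift
  I12: { [X → E X X .] }  — reduce

No state contains more than one complete item.

Answer: No reduce-reduce conflicts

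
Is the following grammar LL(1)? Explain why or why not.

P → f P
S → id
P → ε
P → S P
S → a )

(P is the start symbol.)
A grammar is LL(1) if for each non-terminal N with multiple productions, the predict sets of those productions are pairwise disjoint, where PREDICT(N → α) = (FIRST(α) \ {ε}) ∪ (FOLLOW(N) if α ⇒* ε).

Relevant sets:
  FIRST(S) = { 'a', 'id' }
  FOLLOW(P) = { $ }

For P:
  PREDICT(P → f P) = { 'f' }
  PREDICT(P → ε) = { $ }
  PREDICT(P → S P) = { 'a', 'id' }
For S:
  PREDICT(S → id) = { 'id' }
  PREDICT(S → a ')') = { 'a' }

All predict sets are disjoint. The grammar IS LL(1).

Answer: Yes, the grammar is LL(1).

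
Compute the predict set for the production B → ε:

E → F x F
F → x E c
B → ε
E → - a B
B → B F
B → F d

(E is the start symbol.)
PREDICT(B → ε) = (FIRST(RHS) \ {ε}) ∪ (FOLLOW(B) if ε ∈ FIRST(RHS), i.e. RHS ⇒* ε)
The right-hand side is ε (FIRST(ε) = { ε }), so the predict set is FOLLOW(B) = { $, 'c', 'x' }
PREDICT(B → ε) = { $, 'c', 'x' }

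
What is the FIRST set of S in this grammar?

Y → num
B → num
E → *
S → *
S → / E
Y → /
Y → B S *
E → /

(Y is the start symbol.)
{ '*', '/' }

To compute FIRST(S), examine every production with S on the left-hand side, reading each right-hand side left to right until a non-nullable symbol is reached.

From S → *:
  - '*' is a terminal: add '*' and stop
From S → / E:
  - '/' is a terminal: add '/' and stop

Collecting: FIRST(S) = { '*', '/' }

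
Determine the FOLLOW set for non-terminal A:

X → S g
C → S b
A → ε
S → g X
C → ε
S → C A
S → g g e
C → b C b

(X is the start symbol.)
{ 'b', 'g' }

In S → C A: A is at the end, add FOLLOW(S)

The FOLLOW sets referred to above (computed the same way, to a fixed point):
  FOLLOW(S) = { 'b', 'g' }

Taking the union: FOLLOW(A) = { 'b', 'g' }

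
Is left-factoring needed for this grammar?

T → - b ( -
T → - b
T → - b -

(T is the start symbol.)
Yes, T has productions with common prefix '- b'

Left-factoring is needed when two productions for the same non-terminal
share a common prefix on the right-hand side.

Productions for T:
  T → - b ( -
  T → - b
  T → - b -

Found common prefix '- b' in productions for T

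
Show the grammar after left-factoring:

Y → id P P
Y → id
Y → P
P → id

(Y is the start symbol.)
Y → id Y'
Y' → P P
Y' → ε
Y → P
P → id

Left-factoring transforms A → αβ₁ | αβ₂ into A → αA' and A' → β₁ | β₂
(α is the longest common prefix among the alternatives). Repeat until
no nonterminal has two alternatives with a common prefix.

Round 1: Y has alternatives sharing prefix 'id'. Introduce Y': Y → id Y'
  Add: Y' → P P
  Add: Y' → ε

No remaining common prefixes — done.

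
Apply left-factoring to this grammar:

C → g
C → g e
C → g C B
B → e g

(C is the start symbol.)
C → g C'
C' → ε
C' → e
C' → C B
B → e g

Left-factoring transforms A → αβ₁ | αβ₂ into A → αA' and A' → β₁ | β₂
(α is the longest common prefix among the alternatives). Repeat until
no nonterminal has two alternatives with a common prefix.

Round 1: C has alternatives sharing prefix 'g'. Introduce C': C → g C'
  Add: C' → ε
  Add: C' → e
  Add: C' → C B

No remaining common prefixes — done.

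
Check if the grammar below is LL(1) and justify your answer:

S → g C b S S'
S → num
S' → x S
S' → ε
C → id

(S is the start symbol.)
No. Predict set conflict for S': { 'x' }

A grammar is LL(1) if for each non-terminal N with multiple productions, the predict sets of those productions are pairwise disjoint, where PREDICT(N → α) = (FIRST(α) \ {ε}) ∪ (FOLLOW(N) if α ⇒* ε).

Relevant sets:
  FOLLOW(S') = { $, 'x' }

For S:
  PREDICT(S → g C b S S') = { 'g' }
  PREDICT(S → num) = { 'num' }
For S':
  PREDICT(S' → x S) = { 'x' }
  PREDICT(S' → ε) = { $, 'x' }
C has a single production, so nothing to check there.

Conflict found: Predict set conflict for S': { 'x' }
The grammar is NOT LL(1).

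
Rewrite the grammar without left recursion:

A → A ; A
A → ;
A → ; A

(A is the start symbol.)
A is directly left-recursive. The standard transformation for
  A → A α₁ | ... | A α_m | β₁ | ... | β_n
is
  A  → β₁ A' | ... | β_n A'
  A' → α₁ A' | ... | α_m A' | ε

A → ; becomes A → ; A'
A → ; A becomes A → ; A A'
A → A ; A becomes A' → ; A A'
Add A' → ε

Resulting grammar:
A → ; A'
A → ; A A'
A' → ; A A'
A' → ε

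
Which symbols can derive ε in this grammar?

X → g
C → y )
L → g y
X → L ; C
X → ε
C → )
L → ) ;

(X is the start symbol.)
A non-terminal is nullable if it can derive ε (the empty string): either it has an ε-production, or it has a production whose right-hand side consists entirely of nullable non-terminals.

ε-productions: X → ε
So X is immediately nullable.
No further non-terminal can be added: every production for the remaining non-terminals contains a terminal or a non-nullable non-terminal.
Nullable = { 'X' }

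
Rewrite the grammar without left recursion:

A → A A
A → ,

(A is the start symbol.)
A is directly left-recursive. The standard transformation for
  A → A α₁ | ... | A α_m | β₁ | ... | β_n
is
  A  → β₁ A' | ... | β_n A'
  A' → α₁ A' | ... | α_m A' | ε

A → , becomes A → , A'
A → A A becomes A' → A A'
Add A' → ε

Resulting grammar:
A → , A'
A' → A A'
A' → ε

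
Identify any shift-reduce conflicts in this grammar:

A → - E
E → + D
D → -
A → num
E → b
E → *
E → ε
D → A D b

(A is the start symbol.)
Augment with A' → A and build the canonical LR(0) collection (I0 = CLOSURE({[A' → . A]}), then GOTO on every symbol after a dot until no new states appear). It has 13 states:
  I0: { [A → . - E], [A → . num], [A' → . A] }  — shift
  I1: { [A → - . E], [E → . *], [E → . + D], [E → . b], [E → .] }  — shift, reduce
  I2: { [A' → A .] }  — accept
  I3: { [A → num .] }  — reduce
  I4: { [E → * .] }  — reduce
  I5: { [A → . - E], [A → . num], [D → . -], [D → . A D b], [E → + . D] }  — shift
  I6: { [A → - E .] }  — reduce
  I7: { [E → b .] }  — reduce
  I8: { [A → - . E], [D → - .], [E → . *], [E → . + D], [E → . b], [E → .] }  — shift, 2 reduces
  I9: { [A → . - E], [A → . num], [D → . -], [D → . A D b], [D → A . D b] }  — shift
  I10: { [E → + D .] }  — reduce
  I11: { [D → A D . b] }  — shift
  I12: { [D → A D b .] }  — reduce

I1 contains reduce item [E → .] and shift items [E → . *], [E → . + D], [E → . b] — shift-reduce conflict.
I8 contains reduce items [D → - .], [E → .] and shift items [E → . *], [E → . + D], [E → . b] — shift-reduce conflict.

Answer: Yes — I1: [E → .] vs [E → . *]; I8: [D → - .] vs [E → . *]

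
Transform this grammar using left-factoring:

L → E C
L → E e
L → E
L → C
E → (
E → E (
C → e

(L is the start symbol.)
L → E L'
L' → C
L' → e
L' → ε
L → C
E → (
E → E (
C → e

Left-factoring transforms A → αβ₁ | αβ₂ into A → αA' and A' → β₁ | β₂
(α is the longest common prefix among the alternatives). Repeat until
no nonterminal has two alternatives with a common prefix.

Round 1: L has alternatives sharing prefix 'E'. Introduce L': L → E L'
  Add: L' → C
  Add: L' → e
  Add: L' → ε

No remaining common prefixes — done.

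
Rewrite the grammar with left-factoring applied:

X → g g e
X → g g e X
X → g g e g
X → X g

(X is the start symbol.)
X → g g e X'
X' → ε
X' → X
X' → g
X → X g

Left-factoring transforms A → αβ₁ | αβ₂ into A → αA' and A' → β₁ | β₂
(α is the longest common prefix among the alternatives). Repeat until
no nonterminal has two alternatives with a common prefix.

Round 1: X has alternatives sharing prefix 'g g e'. Introduce X': X → g g e X'
  Add: X' → ε
  Add: X' → X
  Add: X' → g

No remaining common prefixes — done.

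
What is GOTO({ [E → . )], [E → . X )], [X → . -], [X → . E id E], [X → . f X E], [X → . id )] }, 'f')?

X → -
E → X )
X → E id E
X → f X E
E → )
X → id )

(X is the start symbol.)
GOTO(I, 'f') = CLOSURE({ [A → αX.β] : [A → α.Xβ] ∈ I, X = 'f' })

Items with dot before 'f', with the dot advanced:
  [X → . f X E] → [X → f . X E]
Closure of the advanced items:
  [X → f . X E] has the dot before X: add [X → . -], [X → . E id E], [X → . f X E], [X → . id )]
  [X → . E id E] has the dot before E: add [E → . X )], [E → . )]

GOTO = { [E → . )], [E → . X )], [X → . -], [X → . E id E], [X → . f X E], [X → . id )], [X → f . X E] }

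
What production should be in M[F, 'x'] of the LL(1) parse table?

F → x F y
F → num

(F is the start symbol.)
F → x F y

To find M[F, 'x'], we find productions for F where 'x' is in the predict set (PREDICT(N → α) = (FIRST(α) \ {ε}) ∪ (FOLLOW(N) if α ⇒* ε)).

F → x F y: PREDICT = { 'x' }
  'x' is in predict set, so this production goes in M[F, 'x']
F → num: PREDICT = { 'num' }

M[F, 'x'] = F → x F y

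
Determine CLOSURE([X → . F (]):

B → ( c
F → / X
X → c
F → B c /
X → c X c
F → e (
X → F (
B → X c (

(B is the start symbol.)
To compute CLOSURE, for each item [A → α.Bβ] where B is a non-terminal, add [B → .γ] for all productions B → γ; repeat for the newly added items until nothing changes.

Start with: [X → . F (]
  [X → . F (] has the dot before F: add [F → . / X], [F → . B c /], [F → . e (]
  [F → . B c /] has the dot before B: add [B → . ( c], [B → . X c (]
  [B → . X c (] has the dot before X: add [X → . c], [X → . c X c]
No further items can be added.

CLOSURE = { [B → . ( c], [B → . X c (], [F → . / X], [F → . B c /], [F → . e (], [X → . F (], [X → . c X c], [X → . c] }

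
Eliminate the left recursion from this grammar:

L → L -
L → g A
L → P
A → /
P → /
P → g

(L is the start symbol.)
L → g A L'
L → P L'
L' → - L'
L' → ε
A → /
P → /
P → g

L is directly left-recursive. The standard transformation for
  A → A α₁ | ... | A α_m | β₁ | ... | β_n
is
  A  → β₁ A' | ... | β_n A'
  A' → α₁ A' | ... | α_m A' | ε

L → g A becomes L → g A L'
L → P becomes L → P L'
L → L - becomes L' → - L'
Add L' → ε

Productions for other non-terminals are unchanged:
  A → /
  P → /
  P → g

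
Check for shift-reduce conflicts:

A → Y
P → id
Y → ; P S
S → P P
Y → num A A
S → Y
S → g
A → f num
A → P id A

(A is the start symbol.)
No shift-reduce conflicts

A shift-reduce conflict occurs when an LR(0) state has both:
  - a complete (reduce) item [A → α .] (dot at the end), and
  - a shift item [B → β . c γ] (dot before a terminal).

Augment with A' → A and build the canonical LR(0) collection (I0 = CLOSURE({[A' → . A]}), then GOTO on every symbol after a dot until no new states appear). It has 19 states:
  I0: { [A → . P id A], [A → . Y], [A → . f num], [A' → . A], [P → . id], [Y → . ; P S], [Y → . num A A] }  — shift
  I1: { [P → . id], [Y → ; . P S] }  — shift
  I2: { [A' → A .] }  — accept
  I3: { [A → P . id A] }  — shift
  I4: { [A → Y .] }  — reduce
  I5: { [A → f . num] }  — shift
  I6: { [P → id .] }  — reduce
  I7: { [A → . P id A], [A → . Y], [A → . f num], [P → . id], [Y → . ; P S], [Y → . num A A], [Y → num . A A] }  — shift
  I8: { [A → . P id A], [A → . Y], [A → . f num], [P → . id], [Y → . ; P S], [Y → . num A A], [Y → num A . A] }  — shift
  I9: { [Y → num A A .] }  — reduce
  I10: { [A → f num .] }  — reduce
  I11: { [A → . P id A], [A → . Y], [A → . f num], [A → P id . A], [P → . id], [Y → . ; P S], [Y → . num A A] }  — shift
  I12: { [A → P id A .] }  — reduce
  I13: { [P → . id], [S → . P P], [S → . Y], [S → . g], [Y → . ; P S], [Y → . num A A], [Y → ; P . S] }  — shift
  I14: { [P → . id], [S → P . P] }  — shift
  I15: { [Y → ; P S .] }  — reduce
  I16: { [S → Y .] }  — reduce
  I17: { [S → g .] }  — reduce
  I18: { [S → P P .] }  — reduce

No state contains both a complete item and a shift item.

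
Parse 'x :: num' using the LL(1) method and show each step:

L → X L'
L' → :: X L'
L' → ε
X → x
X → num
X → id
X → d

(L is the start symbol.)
Stack is shown with the top on the left.

Stack      Input       Action
-----------------------------
L $        x :: num $  output L → X L'
X L' $     x :: num $  output X → x
x L' $     x :: num $  match 'x'
L' $       :: num $    output L' → :: X L'
:: X L' $  :: num $    match '::'
X L' $     num $       output X → num
num L' $   num $       match 'num'
L' $       $           output L' → ε
$          $           accept

The string is accepted.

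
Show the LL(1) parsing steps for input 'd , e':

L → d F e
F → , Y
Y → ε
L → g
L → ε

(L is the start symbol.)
LL(1) parsing maintains a stack (initially the start symbol over $) and the input. At each step: if the stack top is a terminal, match it against the current input token; if it is a non-terminal N, replace it with the RHS of M[N, lookahead] (the unique production whose predict set contains the lookahead).

Stack is shown with the top on the left.

Stack    Input    Action
------------------------
L $      d , e $  output L → d F e
d F e $  d , e $  match 'd'
F e $    , e $    output F → , Y
, Y e $  , e $    match ','
Y e $    e $      output Y → ε
e $      e $      match 'e'
$        $        accept

The string is accepted.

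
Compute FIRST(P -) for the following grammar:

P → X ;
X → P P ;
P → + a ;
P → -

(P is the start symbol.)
FIRST sets of the non-terminals involved (from the grammar, by fixed-point iteration):
  FIRST(P) = { '+', '-' }

To compute FIRST(P -), process the symbols left to right:
Symbol P is a non-terminal. Add FIRST(P) \ {ε} = { '+', '-' }
P is not nullable (ε ∉ FIRST(P)), so stop here.
FIRST(P -) = { '+', '-' }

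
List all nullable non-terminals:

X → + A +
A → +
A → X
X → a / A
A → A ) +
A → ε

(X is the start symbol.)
{ 'A' }

ε-productions: A → ε
So A is immediately nullable.
No further non-terminal can be added: every production for the remaining non-terminals contains a terminal or a non-nullable non-terminal.
Nullable = { 'A' }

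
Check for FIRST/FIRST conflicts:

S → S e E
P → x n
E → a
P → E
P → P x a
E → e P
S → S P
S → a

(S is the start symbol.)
Yes. S → S e E / S → S P on { 'a' }; S → S e E / S → a on { 'a' }; S → S P / S → a on { 'a' }; P → x n / P → P x a on { 'x' }; P → E / P → P x a on { 'a', 'e' }

FIRST sets of the non-terminals at (or reachable through a nullable prefix from) the front of some alternative:
  FIRST(S) = { 'a' }
  FIRST(E) = { 'a', 'e' }
  FIRST(P) = { 'a', 'e', 'x' }

Productions for S:
  S → S e E: FIRST = { 'a' }
  S → S P: FIRST = { 'a' }
  S → a: FIRST = { 'a' }
Productions for P:
  P → x n: FIRST = { 'x' }
  P → E: FIRST = { 'a', 'e' }
  P → P x a: FIRST = { 'a', 'e', 'x' }
Productions for E:
  E → a: FIRST = { 'a' }
  E → e P: FIRST = { 'e' }

Conflict for S: S → S e E and S → S P
  Overlap: { 'a' }
Conflict for S: S → S e E and S → a
  Overlap: { 'a' }
Conflict for S: S → S P and S → a
  Overlap: { 'a' }
Conflict for P: P → x n and P → P x a
  Overlap: { 'x' }
Conflict for P: P → E and P → P x a
  Overlap: { 'a', 'e' }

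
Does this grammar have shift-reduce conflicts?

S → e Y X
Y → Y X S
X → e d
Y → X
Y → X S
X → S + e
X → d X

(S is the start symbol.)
Yes — I4: [Y → X .] vs [S → . e Y X]; I8: [X → e d .] vs [S → . e Y X]; I10: [S → e Y X .] vs [S → . e Y X]

Augment with S' → S and build the canonical LR(0) collection (I0 = CLOSURE({[S' → . S]}), then GOTO on every symbol after a dot until no new states appear). It has 15 states:
  I0: { [S → . e Y X], [S' → . S] }  — shift
  I1: { [S' → S .] }  — accept
  I2: { [S → . e Y X], [S → e . Y X], [X → . S + e], [X → . d X], [X → . e d], [Y → . X S], [Y → . X], [Y → . Y X S] }  — shift
  I3: { [X → S . + e] }  — shift
  I4: { [S → . e Y X], [Y → X . S], [Y → X .] }  — shift, reduce
  I5: { [S → . e Y X], [S → e Y . X], [X → . S + e], [X → . d X], [X → . e d], [Y → Y . X S] }  — shift
  I6: { [S → . e Y X], [X → . S + e], [X → . d X], [X → . e d], [X → d . X] }  — shift
  I7: { [S → . e Y X], [S → e . Y X], [X → . S + e], [X → . d X], [X → . e d], [X → e . d], [Y → . X S], [Y → . X], [Y → . Y X S] }  — shift
  I8: { [S → . e Y X], [X → . S + e], [X → . d X], [X → . e d], [X → d . X], [X → e d .] }  — shift, reduce
  I9: { [X → d X .] }  — reduce
  I10: { [S → . e Y X], [S → e Y X .], [Y → Y X . S] }  — shift, reduce
  I11: { [Y → Y X S .] }  — reduce
  I12: { [Y → X S .] }  — reduce
  I13: { [X → S + . e] }  — shift
  I14: { [X → S + e .] }  — reduce

I4 contains reduce item [Y → X .] and shift item [S → . e Y X] — shift-reduce conflict.
I8 contains reduce item [X → e d .] and shift items [S → . e Y X], [X → . d X], [X → . e d] — shift-reduce conflict.
I10 contains reduce item [S → e Y X .] and shift item [S → . e Y X] — shift-reduce conflict.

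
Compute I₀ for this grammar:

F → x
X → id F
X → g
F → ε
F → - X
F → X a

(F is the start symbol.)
{ [F → . - X], [F → . X a], [F → . x], [F → .], [F' → . F], [X → . g], [X → . id F] }

First, augment the grammar with F' → F
I₀ = CLOSURE({ [F' → . F] }):
  [F' → . F] has the dot before F: add [F → . x], [F → .], [F → . - X], [F → . X a]
  [F → . X a] has the dot before X: add [X → . id F], [X → . g]
No further items can be added.

I₀ = { [F → . - X], [F → . X a], [F → . x], [F → .], [F' → . F], [X → . g], [X → . id F] }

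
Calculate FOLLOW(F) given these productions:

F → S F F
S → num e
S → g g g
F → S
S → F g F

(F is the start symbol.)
To compute FOLLOW(F), find every occurrence of F on a right-hand side N → α F β: add FIRST(β) \ {ε}, and if β is empty or nullable also add FOLLOW(N). Iterate to a fixed point.

F is the start symbol, so $ ∈ FOLLOW(F).
In F → S F F: F is followed by F, add FIRST(F) \ {ε} = { 'g', 'num' }
In F → S F F: F is at the end; this adds FOLLOW(F) to itself — nothing new
In S → F g F: F is followed by g F, add FIRST(g F) \ {ε} = { 'g' }
In S → F g F: F is at the end, add FOLLOW(S)

The FOLLOW sets referred to above (computed the same way, to a fixed point):
  FOLLOW(S) = { $, 'g', 'num' }

Taking the union: FOLLOW(F) = { $, 'g', 'num' }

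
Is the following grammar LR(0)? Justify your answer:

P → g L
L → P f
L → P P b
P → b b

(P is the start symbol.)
Augment with P' → P and build the canonical LR(0) collection (I0 = CLOSURE({[P' → . P]}), then GOTO on every symbol after a dot until no new states appear). It has 10 states:
  I0: { [P → . b b], [P → . g L], [P' → . P] }  — shift
  I1: { [P' → P .] }  — accept
  I2: { [P → b . b] }  — shift
  I3: { [L → . P P b], [L → . P f], [P → . b b], [P → . g L], [P → g . L] }  — shift
  I4: { [P → g L .] }  — reduce
  I5: { [L → P . P b], [L → P . f], [P → . b b], [P → . g L] }  — shift
  I6: { [L → P P . b] }  — shift
  I7: { [L → P f .] }  — reduce
  I8: { [L → P P b .] }  — reduce
  I9: { [P → b b .] }  — reduce

Every state is either a pure shift/goto state or contains exactly one complete item and nothing to shift — no conflicts. The grammar is LR(0).

Answer: Yes, the grammar is LR(0)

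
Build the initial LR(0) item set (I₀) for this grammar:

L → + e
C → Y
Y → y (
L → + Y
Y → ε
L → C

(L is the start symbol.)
First, augment the grammar with L' → L
I₀ = CLOSURE({ [L' → . L] }):
  [L' → . L] has the dot before L: add [L → . + e], [L → . + Y], [L → . C]
  [L → . C] has the dot before C: add [C → . Y]
  [C → . Y] has the dot before Y: add [Y → . y (], [Y → .]
No further items can be added.

I₀ = { [C → . Y], [L → . + Y], [L → . + e], [L → . C], [L' → . L], [Y → . y (], [Y → .] }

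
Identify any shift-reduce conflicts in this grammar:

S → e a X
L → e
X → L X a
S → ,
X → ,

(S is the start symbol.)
Augment with S' → S and build the canonical LR(0) collection (I0 = CLOSURE({[S' → . S]}), then GOTO on every symbol after a dot until no new states appear). It has 11 states:
  I0: { [S → . ,], [S → . e a X], [S' → . S] }  — shift
  I1: { [S → , .] }  — reduce
  I2: { [S' → S .] }  — accept
  I3: { [S → e . a X] }  — shift
  I4: { [L → . e], [S → e a . X], [X → . ,], [X → . L X a] }  — shift
  I5: { [X → , .] }  — reduce
  I6: { [L → . e], [X → . ,], [X → . L X a], [X → L . X a] }  — shift
  I7: { [S → e a X .] }  — reduce
  I8: { [L → e .] }  — reduce
  I9: { [X → L X . a] }  — shift
  I10: { [X → L X a .] }  — reduce

No state contains both a complete item and a shift item.

Answer: No shift-reduce conflicts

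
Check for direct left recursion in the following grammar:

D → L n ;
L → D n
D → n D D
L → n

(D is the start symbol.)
D → L n ;: starts with L
L → D n: starts with D
D → n D D: starts with n
L → n: starts with n

No direct left recursion found.

Answer: No direct left recursion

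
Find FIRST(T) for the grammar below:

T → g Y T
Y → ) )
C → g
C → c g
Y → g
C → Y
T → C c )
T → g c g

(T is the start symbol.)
FIRST sets of the other non-terminals involved (by the same procedure, iterated to a fixed point):
  FIRST(C) = { ')', 'c', 'g' }

From T → g Y T:
  - g is a terminal: add 'g' and stop
From T → C c ):
  - C is a non-terminal: add FIRST(C) \ {ε} = { ')', 'c', 'g' }
    C is not nullable, so stop
From T → g c g:
  - g is a terminal: add 'g' and stop

Collecting: FIRST(T) = { ')', 'c', 'g' }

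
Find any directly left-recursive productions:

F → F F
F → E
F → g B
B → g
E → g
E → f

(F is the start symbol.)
F → F F: LEFT RECURSIVE (starts with F)
F → E: starts with E
F → g B: starts with g
B → g: starts with g
E → g: starts with g
E → f: starts with f

The grammar has direct left recursion on: F.

Answer: Yes, F is left-recursive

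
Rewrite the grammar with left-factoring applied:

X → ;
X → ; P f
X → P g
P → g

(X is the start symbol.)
Left-factoring transforms A → αβ₁ | αβ₂ into A → αA' and A' → β₁ | β₂
(α is the longest common prefix among the alternatives). Repeat until
no nonterminal has two alternatives with a common prefix.

Round 1: X has alternatives sharing prefix ';'. Introduce X': X → ; X'
  Add: X' → ε
  Add: X' → P f

No remaining common prefixes — done.

Resulting grammar:
X → ; X'
X' → ε
X' → P f
X → P g
P → g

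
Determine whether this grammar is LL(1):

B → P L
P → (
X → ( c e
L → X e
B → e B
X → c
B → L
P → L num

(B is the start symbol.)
No. Predict set conflict for B: { '(', 'c' }

A grammar is LL(1) if for each non-terminal N with multiple productions, the predict sets of those productions are pairwise disjoint, where PREDICT(N → α) = (FIRST(α) \ {ε}) ∪ (FOLLOW(N) if α ⇒* ε).

Relevant sets:
  FIRST(P) = { '(', 'c' }
  FIRST(L) = { '(', 'c' }

For B:
  PREDICT(B → P L) = { '(', 'c' }
  PREDICT(B → e B) = { 'e' }
  PREDICT(B → L) = { '(', 'c' }
For P:
  PREDICT(P → '(') = { '(' }
  PREDICT(P → L num) = { '(', 'c' }
For X:
  PREDICT(X → '(' c e) = { '(' }
  PREDICT(X → c) = { 'c' }
L has a single production, so nothing to check there.

Conflict found: Predict set conflict for B: { '(', 'c' }
The grammar is NOT LL(1).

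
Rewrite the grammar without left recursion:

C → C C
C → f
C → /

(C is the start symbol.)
C → f C'
C → / C'
C' → C C'
C' → ε

C is directly left-recursive. The standard transformation for
  A → A α₁ | ... | A α_m | β₁ | ... | β_n
is
  A  → β₁ A' | ... | β_n A'
  A' → α₁ A' | ... | α_m A' | ε

C → f becomes C → f C'
C → / becomes C → / C'
C → C C becomes C' → C C'
Add C' → ε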